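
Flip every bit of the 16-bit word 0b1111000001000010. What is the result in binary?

0b0000111110111101

Invert each bit: 1111000001000010 → 0000111110111101.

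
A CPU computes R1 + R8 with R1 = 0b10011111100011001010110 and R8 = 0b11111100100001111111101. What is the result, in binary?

0b110011100000101001010011

Add column by column in base 2, right to left:
  0+1 = 1
  1+0 = 1
  1+1 = 0 carry 1
  0+1+1 = 0 carry 1
  1+1+1 = 1 carry 1
  0+1+1 = 0 carry 1
  1+1+1 = 1 carry 1
  0+1+1 = 0 carry 1
  0+1+1 = 0 carry 1
  1+1+1 = 1 carry 1
  1+0+1 = 0 carry 1
  0+0+1 = 1
  0+0 = 0
  0+0 = 0
  1+1 = 0 carry 1
  1+0+1 = 0 carry 1
  1+0+1 = 0 carry 1
  1+1+1 = 1 carry 1
  1+1+1 = 1 carry 1
  1+1+1 = 1 carry 1
  0+1+1 = 0 carry 1
  0+1+1 = 0 carry 1
  1+1+1 = 1 carry 1
  final carry 1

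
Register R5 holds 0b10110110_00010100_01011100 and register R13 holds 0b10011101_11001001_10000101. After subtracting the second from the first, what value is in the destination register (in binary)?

0b110000100101011010111

Subtract column by column in base 2:
  0-1 → 1 (borrow)
  0-0-1 → 1 (borrow)
  1-1-1 → 1 (borrow)
  1-0-1 → 0
  1-0 → 1
  0-0 → 0
  1-0 → 1
  0-1 → 1 (borrow)
  0-1-1 → 0 (borrow)
  0-0-1 → 1 (borrow)
  1-0-1 → 0
  0-1 → 1 (borrow)
  1-0-1 → 0
  0-0 → 0
  0-1 → 1 (borrow)
  0-1-1 → 0 (borrow)
  0-1-1 → 0 (borrow)
  1-0-1 → 0
  1-1 → 0
  0-1 → 1 (borrow)
  1-1-1 → 1 (borrow)
  1-0-1 → 0
  0-0 → 0
  1-1 → 0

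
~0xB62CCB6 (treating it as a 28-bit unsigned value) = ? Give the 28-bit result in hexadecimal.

0x49D3349

Each hex digit d becomes F−d:
  B→4, 6→9, 2→D, C→3, C→3, B→4, 6→9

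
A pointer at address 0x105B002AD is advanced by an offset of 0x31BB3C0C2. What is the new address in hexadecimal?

Add column by column in base 16, right to left:
  D+2 = F
  A+C = 6 carry 1
  2+0+1 = 3
  0+C = C
  0+3 = 3
  B+B = 6 carry 1
  5+B+1 = 1 carry 1
  0+1+1 = 2
  1+3 = 4

0x42163C36F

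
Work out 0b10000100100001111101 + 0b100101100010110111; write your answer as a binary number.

Add column by column in base 2, right to left:
  1+1 = 0 carry 1
  0+1+1 = 0 carry 1
  1+1+1 = 1 carry 1
  1+0+1 = 0 carry 1
  1+1+1 = 1 carry 1
  1+1+1 = 1 carry 1
  1+0+1 = 0 carry 1
  0+1+1 = 0 carry 1
  0+0+1 = 1
  0+0 = 0
  0+0 = 0
  1+1 = 0 carry 1
  0+1+1 = 0 carry 1
  0+0+1 = 1
  1+1 = 0 carry 1
  0+0+1 = 1
  0+0 = 0
  0+1 = 1
  0+0 = 0
  1+0 = 1

0b10101010000100110100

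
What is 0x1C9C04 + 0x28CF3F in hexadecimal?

0x456B43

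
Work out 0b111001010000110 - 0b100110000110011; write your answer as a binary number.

Subtract column by column in base 2:
  0-1 → 1 (borrow)
  1-1-1 → 1 (borrow)
  1-0-1 → 0
  0-0 → 0
  0-1 → 1 (borrow)
  0-1-1 → 0 (borrow)
  0-0-1 → 1 (borrow)
  1-0-1 → 0
  0-0 → 0
  1-0 → 1
  0-1 → 1 (borrow)
  0-1-1 → 0 (borrow)
  1-0-1 → 0
  1-0 → 1
  1-1 → 0

0b10011001010011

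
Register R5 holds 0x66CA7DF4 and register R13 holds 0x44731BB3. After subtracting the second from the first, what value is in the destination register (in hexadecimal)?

0x22576241

Subtract column by column in base 16:
  4-3 → 1
  F-B → 4
  D-B → 2
  7-1 → 6
  A-3 → 7
  C-7 → 5
  6-4 → 2
  6-4 → 2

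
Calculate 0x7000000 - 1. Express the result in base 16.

0x6FFFFFF

The trailing 6 digits are 0, so subtracting 1 borrows through: they become F and the next digit up decrements.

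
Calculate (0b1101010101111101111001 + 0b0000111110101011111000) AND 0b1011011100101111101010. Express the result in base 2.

0b1010010100101001100000

Add column by column in base 2, right to left:
  1+0 = 1
  0+0 = 0
  0+0 = 0
  1+1 = 0 carry 1
  1+1+1 = 1 carry 1
  1+1+1 = 1 carry 1
  1+1+1 = 1 carry 1
  0+1+1 = 0 carry 1
  1+0+1 = 0 carry 1
  1+1+1 = 1 carry 1
  1+0+1 = 0 carry 1
  1+1+1 = 1 carry 1
  1+0+1 = 0 carry 1
  0+1+1 = 0 carry 1
  1+1+1 = 1 carry 1
  0+1+1 = 0 carry 1
  1+1+1 = 1 carry 1
  0+1+1 = 0 carry 1
  1+0+1 = 0 carry 1
  0+0+1 = 1
  1+0 = 1
  1+0 = 1
Sum = 0b1110010100101001110001; now AND with 0b1011011100101111101010:
  1110010100101001110001
& 1011011100101111101010
= 1010010100101001100000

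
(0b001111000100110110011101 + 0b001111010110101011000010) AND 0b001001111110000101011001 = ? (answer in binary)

0b1000011010000001011001

Add column by column in base 2, right to left:
  1+0 = 1
  0+1 = 1
  1+0 = 1
  1+0 = 1
  1+0 = 1
  0+0 = 0
  0+1 = 1
  1+1 = 0 carry 1
  1+0+1 = 0 carry 1
  0+1+1 = 0 carry 1
  1+0+1 = 0 carry 1
  1+1+1 = 1 carry 1
  0+0+1 = 1
  0+1 = 1
  1+1 = 0 carry 1
  0+0+1 = 1
  0+1 = 1
  0+0 = 0
  1+1 = 0 carry 1
  1+1+1 = 1 carry 1
  1+1+1 = 1 carry 1
  1+1+1 = 1 carry 1
  final carry 1
Sum = 0b11110011011100001011111; now AND with 0b001001111110000101011001:
  011110011011100001011111
& 001001111110000101011001
= 001000011010000001011001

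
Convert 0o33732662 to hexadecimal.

0x6fb5b2

Each octal digit is 3 bits: 3=011 3=011 7=111 3=011 2=010 6=110 6=110 2=010.
Group the bits into nibbles: 0110 1111 1011 0101 1011 0010 → 6fb5b2.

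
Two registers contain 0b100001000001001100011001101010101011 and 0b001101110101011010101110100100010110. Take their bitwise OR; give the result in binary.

0b101101110101011110111111101110111111

OR bit by bit (1 where either bit is 1):
  100001000001001100011001101010101011
| 001101110101011010101110100100010110
= 101101110101011110111111101110111111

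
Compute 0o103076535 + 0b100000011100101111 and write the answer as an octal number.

0o103502214

0b100000011100101111 = 0o403457 in octal.
Add column by column in base 8, right to left:
  5+7 = 4 carry 1
  3+5+1 = 1 carry 1
  5+4+1 = 2 carry 1
  6+3+1 = 2 carry 1
  7+0+1 = 0 carry 1
  0+4+1 = 5
  3+0 = 3
  0+0 = 0
  1+0 = 1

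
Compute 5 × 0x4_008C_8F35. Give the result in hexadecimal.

Multiply each base-16 digit by 5, carrying:
  5×5 = 25 → write 9 carry 1
  3×5+1 = 16 → write 0 carry 1
  F×5+1 = 76 → write C carry 4
  8×5+4 = 44 → write C carry 2
  C×5+2 = 62 → write E carry 3
  8×5+3 = 43 → write B carry 2
  0×5+2 = 2 → write 2
  0×5 = 0 → write 0
  4×5 = 20 → write 4 carry 1
  remaining carry: 1

0x1402BECC09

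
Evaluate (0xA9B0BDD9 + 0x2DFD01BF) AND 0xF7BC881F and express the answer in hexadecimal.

0xD7AC8818

Add column by column in base 16, right to left:
  9+F = 8 carry 1
  D+B+1 = 9 carry 1
  D+1+1 = F
  B+0 = B
  0+D = D
  B+F = A carry 1
  9+D+1 = 7 carry 1
  A+2+1 = D
Sum = 0xD7ADBF98; now AND with 0xF7BC881F:
  D&F=D, 7&7=7, A&B=A, D&C=C, B&8=8, F&8=8, 9&1=1, 8&F=8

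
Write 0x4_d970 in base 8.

Expand each hex digit to 4 bits: 4=0100 d=1101 9=1001 7=0111 0=0000.
Group the bits in threes: 001 001 101 100 101 110 000 → 1154560.

0o1154560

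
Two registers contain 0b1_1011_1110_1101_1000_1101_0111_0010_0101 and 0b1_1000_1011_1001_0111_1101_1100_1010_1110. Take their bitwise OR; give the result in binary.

0b110111111110111111101111110101111

OR bit by bit (1 where either bit is 1):
  110111110110110001101011100100101
| 110001011100101111101110010101110
= 110111111110111111101111110101111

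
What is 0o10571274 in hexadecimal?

0x22f2bc

Each octal digit is 3 bits: 1=001 0=000 5=101 7=111 1=001 2=010 7=111 4=100.
Group the bits into nibbles: 0010 0010 1111 0010 1011 1100 → 22f2bc.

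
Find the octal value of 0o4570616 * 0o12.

Multiply each base-8 digit by 10, carrying:
  6×10 = 60 → write 4 carry 7
  1×10+7 = 17 → write 1 carry 2
  6×10+2 = 62 → write 6 carry 7
  0×10+7 = 7 → write 7
  7×10 = 70 → write 6 carry 8
  5×10+8 = 58 → write 2 carry 7
  4×10+7 = 47 → write 7 carry 5
  remaining carry: 5

0o57267614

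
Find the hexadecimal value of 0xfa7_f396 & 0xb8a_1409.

AND each hex digit independently (no carries):
  f&b=b, a&8=8, 7&a=2, f&1=1, 3&4=0, 9&0=0, 6&9=0

0xb821000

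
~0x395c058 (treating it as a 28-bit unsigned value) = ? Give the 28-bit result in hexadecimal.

0xc6a3fa7

Each hex digit d becomes f−d:
  3→c, 9→6, 5→a, c→3, 0→f, 5→a, 8→7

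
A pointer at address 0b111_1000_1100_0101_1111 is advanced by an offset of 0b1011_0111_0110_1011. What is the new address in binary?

0b10000100001111001010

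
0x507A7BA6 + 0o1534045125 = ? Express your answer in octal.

0x507A7BA6 = 0o12036475646 in octal.
Add column by column in base 8, right to left:
  6+5 = 3 carry 1
  4+2+1 = 7
  6+1 = 7
  5+5 = 2 carry 1
  7+4+1 = 4 carry 1
  4+0+1 = 5
  6+4 = 2 carry 1
  3+3+1 = 7
  0+5 = 5
  2+1 = 3
  1+0 = 1

0o13572542773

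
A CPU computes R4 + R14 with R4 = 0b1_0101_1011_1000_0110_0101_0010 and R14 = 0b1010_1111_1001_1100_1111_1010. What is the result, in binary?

Add column by column in base 2, right to left:
  0+0 = 0
  1+1 = 0 carry 1
  0+0+1 = 1
  0+1 = 1
  1+1 = 0 carry 1
  0+1+1 = 0 carry 1
  1+1+1 = 1 carry 1
  0+1+1 = 0 carry 1
  0+0+1 = 1
  1+0 = 1
  1+1 = 0 carry 1
  0+1+1 = 0 carry 1
  0+1+1 = 0 carry 1
  0+0+1 = 1
  0+0 = 0
  1+1 = 0 carry 1
  1+1+1 = 1 carry 1
  1+1+1 = 1 carry 1
  0+1+1 = 0 carry 1
  1+1+1 = 1 carry 1
  1+0+1 = 0 carry 1
  0+1+1 = 0 carry 1
  1+0+1 = 0 carry 1
  0+1+1 = 0 carry 1
  1+0+1 = 0 carry 1
  final carry 1

0b10000010110010001101001100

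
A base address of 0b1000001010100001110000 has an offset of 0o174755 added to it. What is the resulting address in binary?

0b1000011010001001011101

0o174755 = 0b1111100111101101 in binary.
Add column by column in base 2, right to left:
  0+1 = 1
  0+0 = 0
  0+1 = 1
  0+1 = 1
  1+0 = 1
  1+1 = 0 carry 1
  1+1+1 = 1 carry 1
  0+1+1 = 0 carry 1
  0+1+1 = 0 carry 1
  0+0+1 = 1
  0+0 = 0
  1+1 = 0 carry 1
  0+1+1 = 0 carry 1
  1+1+1 = 1 carry 1
  0+1+1 = 0 carry 1
  1+1+1 = 1 carry 1
  0+0+1 = 1
  0+0 = 0
  0+0 = 0
  0+0 = 0
  0+0 = 0
  1+0 = 1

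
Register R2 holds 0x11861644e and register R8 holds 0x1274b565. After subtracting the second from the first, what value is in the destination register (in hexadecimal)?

Subtract column by column in base 16:
  e-5 → 9
  4-6 → e (borrow)
  4-5-1 → e (borrow)
  6-b-1 → a (borrow)
  1-4-1 → c (borrow)
  6-7-1 → e (borrow)
  8-2-1 → 5
  1-1 → 0
  1-0 → 1

0x105ecaee9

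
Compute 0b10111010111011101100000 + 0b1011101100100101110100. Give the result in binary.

Add column by column in base 2, right to left:
  0+0 = 0
  0+0 = 0
  0+1 = 1
  0+0 = 0
  0+1 = 1
  1+1 = 0 carry 1
  1+1+1 = 1 carry 1
  0+0+1 = 1
  1+1 = 0 carry 1
  1+0+1 = 0 carry 1
  1+0+1 = 0 carry 1
  0+1+1 = 0 carry 1
  1+0+1 = 0 carry 1
  1+0+1 = 0 carry 1
  1+1+1 = 1 carry 1
  0+1+1 = 0 carry 1
  1+0+1 = 0 carry 1
  0+1+1 = 0 carry 1
  1+1+1 = 1 carry 1
  1+1+1 = 1 carry 1
  1+0+1 = 0 carry 1
  0+1+1 = 0 carry 1
  1+0+1 = 0 carry 1
  final carry 1

0b100011000100000011010100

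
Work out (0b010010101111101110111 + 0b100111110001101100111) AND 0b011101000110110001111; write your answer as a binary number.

0b11000000000010001110

Add column by column in base 2, right to left:
  1+1 = 0 carry 1
  1+1+1 = 1 carry 1
  1+1+1 = 1 carry 1
  0+0+1 = 1
  1+0 = 1
  1+1 = 0 carry 1
  1+1+1 = 1 carry 1
  0+0+1 = 1
  1+1 = 0 carry 1
  1+1+1 = 1 carry 1
  1+0+1 = 0 carry 1
  1+0+1 = 0 carry 1
  1+0+1 = 0 carry 1
  0+1+1 = 0 carry 1
  1+1+1 = 1 carry 1
  0+1+1 = 0 carry 1
  1+1+1 = 1 carry 1
  0+1+1 = 0 carry 1
  0+0+1 = 1
  1+0 = 1
  0+1 = 1
Sum = 0b111010100001011011110; now AND with 0b011101000110110001111:
  111010100001011011110
& 011101000110110001111
= 011000000000010001110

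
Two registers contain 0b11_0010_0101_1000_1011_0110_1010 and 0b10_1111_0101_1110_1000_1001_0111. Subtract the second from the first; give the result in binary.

Subtract column by column in base 2:
  0-1 → 1 (borrow)
  1-1-1 → 1 (borrow)
  0-1-1 → 0 (borrow)
  1-0-1 → 0
  0-1 → 1 (borrow)
  1-0-1 → 0
  1-0 → 1
  0-1 → 1 (borrow)
  1-0-1 → 0
  1-0 → 1
  0-0 → 0
  1-1 → 0
  0-0 → 0
  0-1 → 1 (borrow)
  0-1-1 → 0 (borrow)
  1-1-1 → 1 (borrow)
  1-1-1 → 1 (borrow)
  0-0-1 → 1 (borrow)
  1-1-1 → 1 (borrow)
  0-0-1 → 1 (borrow)
  0-1-1 → 0 (borrow)
  1-1-1 → 1 (borrow)
  0-1-1 → 0 (borrow)
  0-1-1 → 0 (borrow)
  1-0-1 → 0
  1-1 → 0

0b1011111010001011010011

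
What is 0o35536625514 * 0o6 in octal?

0o262070601710

Multiply each base-8 digit by 6, carrying:
  4×6 = 24 → write 0 carry 3
  1×6+3 = 9 → write 1 carry 1
  5×6+1 = 31 → write 7 carry 3
  5×6+3 = 33 → write 1 carry 4
  2×6+4 = 16 → write 0 carry 2
  6×6+2 = 38 → write 6 carry 4
  6×6+4 = 40 → write 0 carry 5
  3×6+5 = 23 → write 7 carry 2
  5×6+2 = 32 → write 0 carry 4
  5×6+4 = 34 → write 2 carry 4
  3×6+4 = 22 → write 6 carry 2
  remaining carry: 2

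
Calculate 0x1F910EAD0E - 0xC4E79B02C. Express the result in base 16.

0x134294FCE2

Subtract column by column in base 16:
  E-C → 2
  0-2 → E (borrow)
  D-0-1 → C
  A-B → F (borrow)
  E-9-1 → 4
  0-7 → 9 (borrow)
  1-E-1 → 2 (borrow)
  9-4-1 → 4
  F-C → 3
  1-0 → 1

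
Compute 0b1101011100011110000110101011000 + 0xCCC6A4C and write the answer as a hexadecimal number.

0b1101011100011110000110101011000 = 0x6B8F0D58 in hexadecimal.
Add column by column in base 16, right to left:
  8+C = 4 carry 1
  5+4+1 = A
  D+A = 7 carry 1
  0+6+1 = 7
  F+C = B carry 1
  8+C+1 = 5 carry 1
  B+C+1 = 8 carry 1
  6+0+1 = 7

0x785B77A4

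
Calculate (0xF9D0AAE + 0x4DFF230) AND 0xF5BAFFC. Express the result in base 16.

Add column by column in base 16, right to left:
  E+0 = E
  A+3 = D
  A+2 = C
  0+F = F
  D+F = C carry 1
  9+D+1 = 7 carry 1
  F+4+1 = 4 carry 1
  final carry 1
Sum = 0x147CFCDE; now AND with 0xF5BAFFC:
  1&0=0, 4&F=4, 7&5=5, C&B=8, F&A=A, C&F=C, D&F=D, E&C=C

0x458ACDC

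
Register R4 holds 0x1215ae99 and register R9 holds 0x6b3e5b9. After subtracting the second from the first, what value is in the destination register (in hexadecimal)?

0xb61c8e0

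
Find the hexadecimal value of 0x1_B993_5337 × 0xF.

Multiply each base-16 digit by 15, carrying:
  7×15 = 105 → write 9 carry 6
  3×15+6 = 51 → write 3 carry 3
  3×15+3 = 48 → write 0 carry 3
  5×15+3 = 78 → write E carry 4
  3×15+4 = 49 → write 1 carry 3
  9×15+3 = 138 → write A carry 8
  9×15+8 = 143 → write F carry 8
  B×15+8 = 173 → write D carry 10
  1×15+10 = 25 → write 9 carry 1
  remaining carry: 1

0x19DFA1E039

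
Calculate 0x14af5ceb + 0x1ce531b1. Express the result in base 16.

Add column by column in base 16, right to left:
  b+1 = c
  e+b = 9 carry 1
  c+1+1 = e
  5+3 = 8
  f+5 = 4 carry 1
  a+e+1 = 9 carry 1
  4+c+1 = 1 carry 1
  1+1+1 = 3

0x31948e9c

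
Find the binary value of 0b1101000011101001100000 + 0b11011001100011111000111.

0b101000010000001000100111

Add column by column in base 2, right to left:
  0+1 = 1
  0+1 = 1
  0+1 = 1
  0+0 = 0
  0+0 = 0
  1+0 = 1
  1+1 = 0 carry 1
  0+1+1 = 0 carry 1
  0+1+1 = 0 carry 1
  1+1+1 = 1 carry 1
  0+1+1 = 0 carry 1
  1+0+1 = 0 carry 1
  1+0+1 = 0 carry 1
  1+0+1 = 0 carry 1
  0+1+1 = 0 carry 1
  0+1+1 = 0 carry 1
  0+0+1 = 1
  0+0 = 0
  1+1 = 0 carry 1
  0+1+1 = 0 carry 1
  1+0+1 = 0 carry 1
  1+1+1 = 1 carry 1
  0+1+1 = 0 carry 1
  final carry 1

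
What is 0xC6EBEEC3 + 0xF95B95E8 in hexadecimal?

Add column by column in base 16, right to left:
  3+8 = B
  C+E = A carry 1
  E+5+1 = 4 carry 1
  E+9+1 = 8 carry 1
  B+B+1 = 7 carry 1
  E+5+1 = 4 carry 1
  6+9+1 = 0 carry 1
  C+F+1 = C carry 1
  final carry 1

0x1C04784AB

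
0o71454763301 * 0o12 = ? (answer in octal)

Multiply each base-8 digit by 10, carrying:
  1×10 = 10 → write 2 carry 1
  0×10+1 = 1 → write 1
  3×10 = 30 → write 6 carry 3
  3×10+3 = 33 → write 1 carry 4
  6×10+4 = 64 → write 0 carry 8
  7×10+8 = 78 → write 6 carry 9
  4×10+9 = 49 → write 1 carry 6
  5×10+6 = 56 → write 0 carry 7
  4×10+7 = 47 → write 7 carry 5
  1×10+5 = 15 → write 7 carry 1
  7×10+1 = 71 → write 7 carry 8
  remaining carry: 10

0o1077701601612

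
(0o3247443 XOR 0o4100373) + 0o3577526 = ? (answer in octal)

First 0o3247443 XOR 0o4100373 = 0o7347730.
Add column by column in base 8, right to left:
  0+6 = 6
  3+2 = 5
  7+5 = 4 carry 1
  7+7+1 = 7 carry 1
  4+7+1 = 4 carry 1
  3+5+1 = 1 carry 1
  7+3+1 = 3 carry 1
  final carry 1

0o13147456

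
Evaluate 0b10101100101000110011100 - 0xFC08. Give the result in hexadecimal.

0b10101100101000110011100 = 0x56519C in hexadecimal.
Subtract column by column in base 16:
  C-8 → 4
  9-0 → 9
  1-C → 5 (borrow)
  5-F-1 → 5 (borrow)
  6-0-1 → 5
  5-0 → 5

0x555594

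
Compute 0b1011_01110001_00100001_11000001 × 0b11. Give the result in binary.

0b100010010100110110010101000011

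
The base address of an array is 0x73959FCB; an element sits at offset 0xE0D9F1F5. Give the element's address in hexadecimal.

0x1546F91C0

Add column by column in base 16, right to left:
  B+5 = 0 carry 1
  C+F+1 = C carry 1
  F+1+1 = 1 carry 1
  9+F+1 = 9 carry 1
  5+9+1 = F
  9+D = 6 carry 1
  3+0+1 = 4
  7+E = 5 carry 1
  final carry 1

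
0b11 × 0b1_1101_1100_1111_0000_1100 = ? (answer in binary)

Multiply each base-2 digit by 3, carrying:
  0×3 = 0 → write 0
  0×3 = 0 → write 0
  1×3 = 3 → write 1 carry 1
  1×3+1 = 4 → write 0 carry 2
  0×3+2 = 2 → write 0 carry 1
  0×3+1 = 1 → write 1
  0×3 = 0 → write 0
  0×3 = 0 → write 0
  1×3 = 3 → write 1 carry 1
  1×3+1 = 4 → write 0 carry 2
  1×3+2 = 5 → write 1 carry 2
  1×3+2 = 5 → write 1 carry 2
  0×3+2 = 2 → write 0 carry 1
  0×3+1 = 1 → write 1
  1×3 = 3 → write 1 carry 1
  1×3+1 = 4 → write 0 carry 2
  1×3+2 = 5 → write 1 carry 2
  0×3+2 = 2 → write 0 carry 1
  1×3+1 = 4 → write 0 carry 2
  1×3+2 = 5 → write 1 carry 2
  1×3+2 = 5 → write 1 carry 2
  remaining carry: 10

0b10110010110110100100100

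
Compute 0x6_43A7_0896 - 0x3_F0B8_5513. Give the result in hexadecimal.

0x252EEB383

Subtract column by column in base 16:
  6-3 → 3
  9-1 → 8
  8-5 → 3
  0-5 → B (borrow)
  7-8-1 → E (borrow)
  A-B-1 → E (borrow)
  3-0-1 → 2
  4-F → 5 (borrow)
  6-3-1 → 2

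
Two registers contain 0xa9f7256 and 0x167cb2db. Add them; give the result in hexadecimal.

Add column by column in base 16, right to left:
  6+b = 1 carry 1
  5+d+1 = 3 carry 1
  2+2+1 = 5
  7+b = 2 carry 1
  f+c+1 = c carry 1
  9+7+1 = 1 carry 1
  a+6+1 = 1 carry 1
  0+1+1 = 2

0x211c2531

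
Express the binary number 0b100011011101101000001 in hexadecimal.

Group the bits into nibbles: 0001 0001 1011 1011 0100 0001 → 11BB41.

0x11BB41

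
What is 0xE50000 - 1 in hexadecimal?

The trailing 4 digits are 0, so subtracting 1 borrows through: they become F and the next digit up decrements.

0xE4FFFF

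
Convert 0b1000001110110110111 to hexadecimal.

0x41DB7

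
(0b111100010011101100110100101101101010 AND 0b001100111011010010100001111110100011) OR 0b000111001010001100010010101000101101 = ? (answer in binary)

0b1111011011001100110010101100101111

0b111100010011101100110100101101101010 AND 0b001100111011010010100001111110100011 = 0b001100010011000000100000101100100010.
Then OR with 0b000111001010001100010010101000101101.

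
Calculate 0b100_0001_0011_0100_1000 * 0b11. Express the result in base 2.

Multiply each base-2 digit by 3, carrying:
  0×3 = 0 → write 0
  0×3 = 0 → write 0
  0×3 = 0 → write 0
  1×3 = 3 → write 1 carry 1
  0×3+1 = 1 → write 1
  0×3 = 0 → write 0
  1×3 = 3 → write 1 carry 1
  0×3+1 = 1 → write 1
  1×3 = 3 → write 1 carry 1
  1×3+1 = 4 → write 0 carry 2
  0×3+2 = 2 → write 0 carry 1
  0×3+1 = 1 → write 1
  1×3 = 3 → write 1 carry 1
  0×3+1 = 1 → write 1
  0×3 = 0 → write 0
  0×3 = 0 → write 0
  0×3 = 0 → write 0
  0×3 = 0 → write 0
  1×3 = 3 → write 1 carry 1
  remaining carry: 1

0b11000011100111011000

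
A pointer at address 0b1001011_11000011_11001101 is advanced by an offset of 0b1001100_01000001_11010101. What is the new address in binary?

0b100110000000010110100010

Add column by column in base 2, right to left:
  1+1 = 0 carry 1
  0+0+1 = 1
  1+1 = 0 carry 1
  1+0+1 = 0 carry 1
  0+1+1 = 0 carry 1
  0+0+1 = 1
  1+1 = 0 carry 1
  1+1+1 = 1 carry 1
  1+1+1 = 1 carry 1
  1+0+1 = 0 carry 1
  0+0+1 = 1
  0+0 = 0
  0+0 = 0
  0+0 = 0
  1+1 = 0 carry 1
  1+0+1 = 0 carry 1
  1+0+1 = 0 carry 1
  1+0+1 = 0 carry 1
  0+1+1 = 0 carry 1
  1+1+1 = 1 carry 1
  0+0+1 = 1
  0+0 = 0
  1+1 = 0 carry 1
  final carry 1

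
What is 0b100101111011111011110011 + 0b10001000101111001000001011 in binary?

0b10101110101011000011111110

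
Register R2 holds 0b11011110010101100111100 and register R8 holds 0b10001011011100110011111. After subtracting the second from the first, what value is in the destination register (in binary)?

0b1010010111000110011101

Subtract column by column in base 2:
  0-1 → 1 (borrow)
  0-1-1 → 0 (borrow)
  1-1-1 → 1 (borrow)
  1-1-1 → 1 (borrow)
  1-1-1 → 1 (borrow)
  1-0-1 → 0
  0-0 → 0
  0-1 → 1 (borrow)
  1-1-1 → 1 (borrow)
  1-0-1 → 0
  0-0 → 0
  1-1 → 0
  0-1 → 1 (borrow)
  1-1-1 → 1 (borrow)
  0-0-1 → 1 (borrow)
  0-1-1 → 0 (borrow)
  1-1-1 → 1 (borrow)
  1-0-1 → 0
  1-1 → 0
  1-0 → 1
  0-0 → 0
  1-0 → 1
  1-1 → 0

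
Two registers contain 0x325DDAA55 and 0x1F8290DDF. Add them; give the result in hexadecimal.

0x51E06B834

Add column by column in base 16, right to left:
  5+F = 4 carry 1
  5+D+1 = 3 carry 1
  A+D+1 = 8 carry 1
  A+0+1 = B
  D+9 = 6 carry 1
  D+2+1 = 0 carry 1
  5+8+1 = E
  2+F = 1 carry 1
  3+1+1 = 5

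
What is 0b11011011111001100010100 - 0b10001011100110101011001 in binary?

0b1010000010010110111011

Subtract column by column in base 2:
  0-1 → 1 (borrow)
  0-0-1 → 1 (borrow)
  1-0-1 → 0
  0-1 → 1 (borrow)
  1-1-1 → 1 (borrow)
  0-0-1 → 1 (borrow)
  0-1-1 → 0 (borrow)
  0-0-1 → 1 (borrow)
  1-1-1 → 1 (borrow)
  1-0-1 → 0
  0-1 → 1 (borrow)
  0-1-1 → 0 (borrow)
  1-0-1 → 0
  1-0 → 1
  1-1 → 0
  1-1 → 0
  1-1 → 0
  0-0 → 0
  1-1 → 0
  1-0 → 1
  0-0 → 0
  1-0 → 1
  1-1 → 0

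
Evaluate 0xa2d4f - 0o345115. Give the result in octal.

0o2061402

0xa2d4f = 0o2426517 in octal.
Subtract column by column in base 8:
  7-5 → 2
  1-1 → 0
  5-1 → 4
  6-5 → 1
  2-4 → 6 (borrow)
  4-3-1 → 0
  2-0 → 2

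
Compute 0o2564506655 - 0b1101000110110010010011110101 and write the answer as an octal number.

0b1101000110110010010011110101 = 0o1506622365 in octal.
Subtract column by column in base 8:
  5-5 → 0
  5-6 → 7 (borrow)
  6-3-1 → 2
  6-2 → 4
  0-2 → 6 (borrow)
  5-6-1 → 6 (borrow)
  4-6-1 → 5 (borrow)
  6-0-1 → 5
  5-5 → 0
  2-1 → 1

0o1055664270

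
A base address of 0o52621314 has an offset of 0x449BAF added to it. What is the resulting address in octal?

0o73737173

0x449BAF = 0o21115657 in octal.
Add column by column in base 8, right to left:
  4+7 = 3 carry 1
  1+5+1 = 7
  3+6 = 1 carry 1
  1+5+1 = 7
  2+1 = 3
  6+1 = 7
  2+1 = 3
  5+2 = 7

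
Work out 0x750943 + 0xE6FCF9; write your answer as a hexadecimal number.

0x15C063C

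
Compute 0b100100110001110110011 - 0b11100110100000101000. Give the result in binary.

0b111111101110001011

Subtract column by column in base 2:
  1-0 → 1
  1-0 → 1
  0-0 → 0
  0-1 → 1 (borrow)
  1-0-1 → 0
  1-1 → 0
  0-0 → 0
  1-0 → 1
  1-0 → 1
  1-0 → 1
  0-0 → 0
  0-1 → 1 (borrow)
  0-0-1 → 1 (borrow)
  1-1-1 → 1 (borrow)
  1-1-1 → 1 (borrow)
  0-0-1 → 1 (borrow)
  0-0-1 → 1 (borrow)
  1-1-1 → 1 (borrow)
  0-1-1 → 0 (borrow)
  0-1-1 → 0 (borrow)
  1-0-1 → 0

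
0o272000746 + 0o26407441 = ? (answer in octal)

0o320410407

Add column by column in base 8, right to left:
  6+1 = 7
  4+4 = 0 carry 1
  7+4+1 = 4 carry 1
  0+7+1 = 0 carry 1
  0+0+1 = 1
  0+4 = 4
  2+6 = 0 carry 1
  7+2+1 = 2 carry 1
  2+0+1 = 3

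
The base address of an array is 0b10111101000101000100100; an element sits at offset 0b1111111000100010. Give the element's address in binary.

0b10111111000100001000110

Add column by column in base 2, right to left:
  0+0 = 0
  0+1 = 1
  1+0 = 1
  0+0 = 0
  0+0 = 0
  1+1 = 0 carry 1
  0+0+1 = 1
  0+0 = 0
  0+0 = 0
  1+1 = 0 carry 1
  0+1+1 = 0 carry 1
  1+1+1 = 1 carry 1
  0+1+1 = 0 carry 1
  0+1+1 = 0 carry 1
  0+1+1 = 0 carry 1
  1+1+1 = 1 carry 1
  0+0+1 = 1
  1+0 = 1
  1+0 = 1
  1+0 = 1
  1+0 = 1
  0+0 = 0
  1+0 = 1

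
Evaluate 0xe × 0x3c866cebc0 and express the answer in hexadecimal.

Multiply each base-16 digit by 14, carrying:
  0×14 = 0 → write 0
  c×14 = 168 → write 8 carry 10
  b×14+10 = 164 → write 4 carry 10
  e×14+10 = 206 → write e carry 12
  c×14+12 = 180 → write 4 carry 11
  6×14+11 = 95 → write f carry 5
  6×14+5 = 89 → write 9 carry 5
  8×14+5 = 117 → write 5 carry 7
  c×14+7 = 175 → write f carry 10
  3×14+10 = 52 → write 4 carry 3
  remaining carry: 3

0x34f59f4e480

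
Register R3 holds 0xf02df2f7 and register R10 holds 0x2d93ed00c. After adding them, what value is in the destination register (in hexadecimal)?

Add column by column in base 16, right to left:
  7+c = 3 carry 1
  f+0+1 = 0 carry 1
  2+0+1 = 3
  f+d = c carry 1
  d+e+1 = c carry 1
  2+3+1 = 6
  0+9 = 9
  f+d = c carry 1
  0+2+1 = 3

0x3c96cc303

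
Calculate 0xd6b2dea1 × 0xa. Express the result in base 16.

Multiply each base-16 digit by 10, carrying:
  1×10 = 10 → write a
  a×10 = 100 → write 4 carry 6
  e×10+6 = 146 → write 2 carry 9
  d×10+9 = 139 → write b carry 8
  2×10+8 = 28 → write c carry 1
  b×10+1 = 111 → write f carry 6
  6×10+6 = 66 → write 2 carry 4
  d×10+4 = 134 → write 6 carry 8
  remaining carry: 8

0x862fcb24a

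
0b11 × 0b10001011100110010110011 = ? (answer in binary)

Multiply each base-2 digit by 3, carrying:
  1×3 = 3 → write 1 carry 1
  1×3+1 = 4 → write 0 carry 2
  0×3+2 = 2 → write 0 carry 1
  0×3+1 = 1 → write 1
  1×3 = 3 → write 1 carry 1
  1×3+1 = 4 → write 0 carry 2
  0×3+2 = 2 → write 0 carry 1
  1×3+1 = 4 → write 0 carry 2
  0×3+2 = 2 → write 0 carry 1
  0×3+1 = 1 → write 1
  1×3 = 3 → write 1 carry 1
  1×3+1 = 4 → write 0 carry 2
  0×3+2 = 2 → write 0 carry 1
  0×3+1 = 1 → write 1
  1×3 = 3 → write 1 carry 1
  1×3+1 = 4 → write 0 carry 2
  1×3+2 = 5 → write 1 carry 2
  0×3+2 = 2 → write 0 carry 1
  1×3+1 = 4 → write 0 carry 2
  0×3+2 = 2 → write 0 carry 1
  0×3+1 = 1 → write 1
  0×3 = 0 → write 0
  1×3 = 3 → write 1 carry 1
  remaining carry: 1

0b110100010110011000011001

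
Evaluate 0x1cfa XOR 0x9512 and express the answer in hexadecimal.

0x89e8

XOR each hex digit independently (no carries):
  1^9=8, c^5=9, f^1=e, a^2=8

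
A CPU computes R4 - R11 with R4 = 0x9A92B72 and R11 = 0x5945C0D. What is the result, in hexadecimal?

0x414CF65

Subtract column by column in base 16:
  2-D → 5 (borrow)
  7-0-1 → 6
  B-C → F (borrow)
  2-5-1 → C (borrow)
  9-4-1 → 4
  A-9 → 1
  9-5 → 4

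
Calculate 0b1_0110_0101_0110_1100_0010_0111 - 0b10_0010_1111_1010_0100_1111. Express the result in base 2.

Subtract column by column in base 2:
  1-1 → 0
  1-1 → 0
  1-1 → 0
  0-1 → 1 (borrow)
  0-0-1 → 1 (borrow)
  1-0-1 → 0
  0-1 → 1 (borrow)
  0-0-1 → 1 (borrow)
  0-0-1 → 1 (borrow)
  0-1-1 → 0 (borrow)
  1-0-1 → 0
  1-1 → 0
  0-1 → 1 (borrow)
  1-1-1 → 1 (borrow)
  1-1-1 → 1 (borrow)
  0-1-1 → 0 (borrow)
  1-0-1 → 0
  0-1 → 1 (borrow)
  1-0-1 → 0
  0-0 → 0
  0-0 → 0
  1-1 → 0
  1-0 → 1
  0-0 → 0
  1-0 → 1

0b1010000100111000111011000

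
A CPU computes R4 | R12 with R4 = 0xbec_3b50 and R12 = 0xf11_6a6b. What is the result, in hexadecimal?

OR each hex digit independently (no carries):
  b|f=f, e|1=f, c|1=d, 3|6=7, b|a=b, 5|6=7, 0|b=b

0xffd7b7b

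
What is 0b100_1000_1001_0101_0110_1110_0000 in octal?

0o442253340

Group the bits in threes: 100 100 010 010 101 011 011 100 000 → 442253340.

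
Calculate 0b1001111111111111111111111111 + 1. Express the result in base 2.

0b1010000000000000000000000000

The trailing 25 digits are 1 (max in base 2), so adding 1 cascades: they roll to 0 and the next digit up increments.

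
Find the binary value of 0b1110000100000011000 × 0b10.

Multiply each base-2 digit by 2, carrying:
  0×2 = 0 → write 0
  0×2 = 0 → write 0
  0×2 = 0 → write 0
  1×2 = 2 → write 0 carry 1
  1×2+1 = 3 → write 1 carry 1
  0×2+1 = 1 → write 1
  0×2 = 0 → write 0
  0×2 = 0 → write 0
  0×2 = 0 → write 0
  0×2 = 0 → write 0
  0×2 = 0 → write 0
  1×2 = 2 → write 0 carry 1
  0×2+1 = 1 → write 1
  0×2 = 0 → write 0
  0×2 = 0 → write 0
  0×2 = 0 → write 0
  1×2 = 2 → write 0 carry 1
  1×2+1 = 3 → write 1 carry 1
  1×2+1 = 3 → write 1 carry 1
  remaining carry: 1

0b11100001000000110000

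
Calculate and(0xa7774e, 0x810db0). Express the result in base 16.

AND each hex digit independently (no carries):
  a&8=8, 7&1=1, 7&0=0, 7&d=5, 4&b=0, e&0=0

0x810500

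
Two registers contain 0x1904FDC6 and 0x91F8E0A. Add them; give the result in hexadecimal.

Add column by column in base 16, right to left:
  6+A = 0 carry 1
  C+0+1 = D
  D+E = B carry 1
  F+8+1 = 8 carry 1
  4+F+1 = 4 carry 1
  0+1+1 = 2
  9+9 = 2 carry 1
  1+0+1 = 2

0x22248BD0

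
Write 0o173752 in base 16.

0xf7ea

Each octal digit is 3 bits: 1=001 7=111 3=011 7=111 5=101 2=010.
Group the bits into nibbles: 1111 0111 1110 1010 → f7ea.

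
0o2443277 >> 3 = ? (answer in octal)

0o244327

Shifting right by 3 bits = 1 oct digit: drop the last 1.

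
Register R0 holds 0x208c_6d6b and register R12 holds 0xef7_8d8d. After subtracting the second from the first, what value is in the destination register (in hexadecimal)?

0x1194dfde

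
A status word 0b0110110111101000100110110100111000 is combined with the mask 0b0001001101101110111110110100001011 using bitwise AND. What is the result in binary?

AND bit by bit (1 only where both bits are 1):
  0110110111101000100110110100111000
& 0001001101101110111110110100001011
= 0000000101101000100110110100001000

0b0000000101101000100110110100001000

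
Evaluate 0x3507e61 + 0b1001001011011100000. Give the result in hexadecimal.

0x3551541

0b1001001011011100000 = 0x496e0 in hexadecimal.
Add column by column in base 16, right to left:
  1+0 = 1
  6+e = 4 carry 1
  e+6+1 = 5 carry 1
  7+9+1 = 1 carry 1
  0+4+1 = 5
  5+0 = 5
  3+0 = 3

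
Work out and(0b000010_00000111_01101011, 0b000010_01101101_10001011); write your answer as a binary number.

AND bit by bit (1 only where both bits are 1):
  0000100000011101101011
& 0000100110110110001011
= 0000100000010100001011

0b0000100000010100001011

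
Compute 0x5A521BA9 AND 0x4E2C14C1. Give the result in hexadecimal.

AND each hex digit independently (no carries):
  5&4=4, A&E=A, 5&2=0, 2&C=0, 1&1=1, B&4=0, A&C=8, 9&1=1

0x4A001081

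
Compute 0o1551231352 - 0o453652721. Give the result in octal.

0o1075356431

Subtract column by column in base 8:
  2-1 → 1
  5-2 → 3
  3-7 → 4 (borrow)
  1-2-1 → 6 (borrow)
  3-5-1 → 5 (borrow)
  2-6-1 → 3 (borrow)
  1-3-1 → 5 (borrow)
  5-5-1 → 7 (borrow)
  5-4-1 → 0
  1-0 → 1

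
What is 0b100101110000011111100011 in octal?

0o45603743

Group the bits in threes: 100 101 110 000 011 111 100 011 → 45603743.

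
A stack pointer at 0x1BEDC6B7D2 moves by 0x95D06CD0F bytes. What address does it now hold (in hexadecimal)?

0x254ACD84E1

Add column by column in base 16, right to left:
  2+F = 1 carry 1
  D+0+1 = E
  7+D = 4 carry 1
  B+C+1 = 8 carry 1
  6+6+1 = D
  C+0 = C
  D+D = A carry 1
  E+5+1 = 4 carry 1
  B+9+1 = 5 carry 1
  1+0+1 = 2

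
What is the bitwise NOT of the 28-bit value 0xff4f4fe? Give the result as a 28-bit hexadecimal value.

0x00b0b01

Each hex digit d becomes f−d:
  f→0, f→0, 4→b, f→0, 4→b, f→0, e→1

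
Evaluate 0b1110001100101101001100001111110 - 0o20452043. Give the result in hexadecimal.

0x7154445B

0b1110001100101101001100001111110 = 0x7196987E in hexadecimal.
0o20452043 = 0x425423 in hexadecimal.
Subtract column by column in base 16:
  E-3 → B
  7-2 → 5
  8-4 → 4
  9-5 → 4
  6-2 → 4
  9-4 → 5
  1-0 → 1
  7-0 → 7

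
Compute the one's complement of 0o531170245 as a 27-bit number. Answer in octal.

0o246607532

Each oct digit d becomes 7−d:
  5→2, 3→4, 1→6, 1→6, 7→0, 0→7, 2→5, 4→3, 5→2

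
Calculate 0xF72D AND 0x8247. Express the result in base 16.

0x8205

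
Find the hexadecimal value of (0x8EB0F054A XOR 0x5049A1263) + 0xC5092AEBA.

0x1A4027C5E3

First 0x8EB0F054A XOR 0x5049A1263 = 0xDEF951729.
Add column by column in base 16, right to left:
  9+A = 3 carry 1
  2+B+1 = E
  7+E = 5 carry 1
  1+A+1 = C
  5+2 = 7
  9+9 = 2 carry 1
  F+0+1 = 0 carry 1
  E+5+1 = 4 carry 1
  D+C+1 = A carry 1
  final carry 1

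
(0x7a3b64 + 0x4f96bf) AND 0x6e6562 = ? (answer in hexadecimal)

0x484022

Add column by column in base 16, right to left:
  4+f = 3 carry 1
  6+b+1 = 2 carry 1
  b+6+1 = 2 carry 1
  3+9+1 = d
  a+f = 9 carry 1
  7+4+1 = c
Sum = 0xc9d223; now AND with 0x6e6562:
  c&6=4, 9&e=8, d&6=4, 2&5=0, 2&6=2, 3&2=2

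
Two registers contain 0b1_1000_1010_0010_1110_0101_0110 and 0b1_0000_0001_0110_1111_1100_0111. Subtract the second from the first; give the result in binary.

0b100010001011111010001111

Subtract column by column in base 2:
  0-1 → 1 (borrow)
  1-1-1 → 1 (borrow)
  1-1-1 → 1 (borrow)
  0-0-1 → 1 (borrow)
  1-0-1 → 0
  0-0 → 0
  1-1 → 0
  0-1 → 1 (borrow)
  0-1-1 → 0 (borrow)
  1-1-1 → 1 (borrow)
  1-1-1 → 1 (borrow)
  1-1-1 → 1 (borrow)
  0-0-1 → 1 (borrow)
  1-1-1 → 1 (borrow)
  0-1-1 → 0 (borrow)
  0-0-1 → 1 (borrow)
  0-1-1 → 0 (borrow)
  1-0-1 → 0
  0-0 → 0
  1-0 → 1
  0-0 → 0
  0-0 → 0
  0-0 → 0
  1-0 → 1
  1-1 → 0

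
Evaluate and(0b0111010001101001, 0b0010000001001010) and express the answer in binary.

0b0010000001001000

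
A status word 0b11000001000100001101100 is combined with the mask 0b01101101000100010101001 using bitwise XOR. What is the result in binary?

XOR bit by bit (1 where the bits differ):
  11000001000100001101100
^ 01101101000100010101001
= 10101100000000011000101

0b10101100000000011000101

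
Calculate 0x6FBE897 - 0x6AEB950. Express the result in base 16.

Subtract column by column in base 16:
  7-0 → 7
  9-5 → 4
  8-9 → F (borrow)
  E-B-1 → 2
  B-E → D (borrow)
  F-A-1 → 4
  6-6 → 0

0x4D2F47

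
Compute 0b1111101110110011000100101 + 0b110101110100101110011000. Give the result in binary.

Add column by column in base 2, right to left:
  1+0 = 1
  0+0 = 0
  1+0 = 1
  0+1 = 1
  0+1 = 1
  1+0 = 1
  0+0 = 0
  0+1 = 1
  0+1 = 1
  1+1 = 0 carry 1
  1+0+1 = 0 carry 1
  0+1+1 = 0 carry 1
  0+0+1 = 1
  1+0 = 1
  1+1 = 0 carry 1
  0+0+1 = 1
  1+1 = 0 carry 1
  1+1+1 = 1 carry 1
  1+1+1 = 1 carry 1
  0+0+1 = 1
  1+1 = 0 carry 1
  1+0+1 = 0 carry 1
  1+1+1 = 1 carry 1
  1+1+1 = 1 carry 1
  1+0+1 = 0 carry 1
  final carry 1

0b10110011101011000110111101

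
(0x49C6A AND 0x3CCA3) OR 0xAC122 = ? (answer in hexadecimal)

0xACD22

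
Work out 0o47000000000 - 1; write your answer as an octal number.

0o46777777777

The trailing 9 digits are 0, so subtracting 1 borrows through: they become 7 and the next digit up decrements.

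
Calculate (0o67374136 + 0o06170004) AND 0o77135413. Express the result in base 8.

0o75124002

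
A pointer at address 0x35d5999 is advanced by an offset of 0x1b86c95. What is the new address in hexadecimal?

Add column by column in base 16, right to left:
  9+5 = e
  9+9 = 2 carry 1
  9+c+1 = 6 carry 1
  5+6+1 = c
  d+8 = 5 carry 1
  5+b+1 = 1 carry 1
  3+1+1 = 5

0x515c62e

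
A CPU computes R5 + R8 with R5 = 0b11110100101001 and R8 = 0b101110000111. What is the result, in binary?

0b100100010110000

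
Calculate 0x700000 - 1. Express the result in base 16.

The trailing 5 digits are 0, so subtracting 1 borrows through: they become F and the next digit up decrements.

0x6FFFFF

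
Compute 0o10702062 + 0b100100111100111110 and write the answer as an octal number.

0o11351560

0b100100111100111110 = 0o447476 in octal.
Add column by column in base 8, right to left:
  2+6 = 0 carry 1
  6+7+1 = 6 carry 1
  0+4+1 = 5
  2+7 = 1 carry 1
  0+4+1 = 5
  7+4 = 3 carry 1
  0+0+1 = 1
  1+0 = 1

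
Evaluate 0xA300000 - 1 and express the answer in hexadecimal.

The trailing 5 digits are 0, so subtracting 1 borrows through: they become F and the next digit up decrements.

0xA2FFFFF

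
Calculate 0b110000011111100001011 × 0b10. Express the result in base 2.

0b1100000111111000010110

Multiply each base-2 digit by 2, carrying:
  1×2 = 2 → write 0 carry 1
  1×2+1 = 3 → write 1 carry 1
  0×2+1 = 1 → write 1
  1×2 = 2 → write 0 carry 1
  0×2+1 = 1 → write 1
  0×2 = 0 → write 0
  0×2 = 0 → write 0
  0×2 = 0 → write 0
  1×2 = 2 → write 0 carry 1
  1×2+1 = 3 → write 1 carry 1
  1×2+1 = 3 → write 1 carry 1
  1×2+1 = 3 → write 1 carry 1
  1×2+1 = 3 → write 1 carry 1
  1×2+1 = 3 → write 1 carry 1
  0×2+1 = 1 → write 1
  0×2 = 0 → write 0
  0×2 = 0 → write 0
  0×2 = 0 → write 0
  0×2 = 0 → write 0
  1×2 = 2 → write 0 carry 1
  1×2+1 = 3 → write 1 carry 1
  remaining carry: 1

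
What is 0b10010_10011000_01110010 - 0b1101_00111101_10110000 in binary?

0b1010101101011000010

Subtract column by column in base 2:
  0-0 → 0
  1-0 → 1
  0-0 → 0
  0-0 → 0
  1-1 → 0
  1-1 → 0
  1-0 → 1
  0-1 → 1 (borrow)
  0-1-1 → 0 (borrow)
  0-0-1 → 1 (borrow)
  0-1-1 → 0 (borrow)
  1-1-1 → 1 (borrow)
  1-1-1 → 1 (borrow)
  0-1-1 → 0 (borrow)
  0-0-1 → 1 (borrow)
  1-0-1 → 0
  0-1 → 1 (borrow)
  1-0-1 → 0
  0-1 → 1 (borrow)
  0-1-1 → 0 (borrow)
  1-0-1 → 0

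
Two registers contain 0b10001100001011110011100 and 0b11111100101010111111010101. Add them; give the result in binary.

0b100001110001100011101110001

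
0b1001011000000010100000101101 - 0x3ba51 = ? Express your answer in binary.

0b1001010111000110110111011100

0x3ba51 = 0b111011101001010001 in binary.
Subtract column by column in base 2:
  1-1 → 0
  0-0 → 0
  1-0 → 1
  1-0 → 1
  0-1 → 1 (borrow)
  1-0-1 → 0
  0-1 → 1 (borrow)
  0-0-1 → 1 (borrow)
  0-0-1 → 1 (borrow)
  0-1-1 → 0 (borrow)
  0-0-1 → 1 (borrow)
  1-1-1 → 1 (borrow)
  0-1-1 → 0 (borrow)
  1-1-1 → 1 (borrow)
  0-0-1 → 1 (borrow)
  0-1-1 → 0 (borrow)
  0-1-1 → 0 (borrow)
  0-1-1 → 0 (borrow)
  0-0-1 → 1 (borrow)
  0-0-1 → 1 (borrow)
  0-0-1 → 1 (borrow)
  1-0-1 → 0
  1-0 → 1
  0-0 → 0
  1-0 → 1
  0-0 → 0
  0-0 → 0
  1-0 → 1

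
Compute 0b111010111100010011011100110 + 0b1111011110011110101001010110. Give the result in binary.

0b10110110110000001000100111100

Add column by column in base 2, right to left:
  0+0 = 0
  1+1 = 0 carry 1
  1+1+1 = 1 carry 1
  0+0+1 = 1
  0+1 = 1
  1+0 = 1
  1+1 = 0 carry 1
  1+0+1 = 0 carry 1
  0+0+1 = 1
  1+1 = 0 carry 1
  1+0+1 = 0 carry 1
  0+1+1 = 0 carry 1
  0+0+1 = 1
  1+1 = 0 carry 1
  0+1+1 = 0 carry 1
  0+1+1 = 0 carry 1
  0+1+1 = 0 carry 1
  1+0+1 = 0 carry 1
  1+0+1 = 0 carry 1
  1+1+1 = 1 carry 1
  1+1+1 = 1 carry 1
  0+1+1 = 0 carry 1
  1+1+1 = 1 carry 1
  0+0+1 = 1
  1+1 = 0 carry 1
  1+1+1 = 1 carry 1
  1+1+1 = 1 carry 1
  0+1+1 = 0 carry 1
  final carry 1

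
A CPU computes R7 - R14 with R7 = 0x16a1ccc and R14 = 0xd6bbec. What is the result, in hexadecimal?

0x9360e0

Subtract column by column in base 16:
  c-c → 0
  c-e → e (borrow)
  c-b-1 → 0
  1-b → 6 (borrow)
  a-6-1 → 3
  6-d → 9 (borrow)
  1-0-1 → 0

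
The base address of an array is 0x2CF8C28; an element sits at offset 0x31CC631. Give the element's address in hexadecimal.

0x5EC5259

Add column by column in base 16, right to left:
  8+1 = 9
  2+3 = 5
  C+6 = 2 carry 1
  8+C+1 = 5 carry 1
  F+C+1 = C carry 1
  C+1+1 = E
  2+3 = 5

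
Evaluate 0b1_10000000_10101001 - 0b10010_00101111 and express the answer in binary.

0b10110111001111010

Subtract column by column in base 2:
  1-1 → 0
  0-1 → 1 (borrow)
  0-1-1 → 0 (borrow)
  1-1-1 → 1 (borrow)
  0-0-1 → 1 (borrow)
  1-1-1 → 1 (borrow)
  0-0-1 → 1 (borrow)
  1-0-1 → 0
  0-0 → 0
  0-1 → 1 (borrow)
  0-0-1 → 1 (borrow)
  0-0-1 → 1 (borrow)
  0-1-1 → 0 (borrow)
  0-0-1 → 1 (borrow)
  0-0-1 → 1 (borrow)
  1-0-1 → 0
  1-0 → 1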